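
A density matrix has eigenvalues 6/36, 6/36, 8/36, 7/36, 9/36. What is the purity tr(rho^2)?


tr(rho^2) = sum of eigenvalues squared
= (6/36)^2 + (6/36)^2 + (8/36)^2 + (7/36)^2 + (9/36)^2
= (36 + 36 + 64 + 49 + 81) / 1296
= 266/1296
= 0.2052

0.2052


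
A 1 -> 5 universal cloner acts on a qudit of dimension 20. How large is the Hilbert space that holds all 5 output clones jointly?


Output space = H^(tensor 5) where dim(H) = 20
dim = 20^5
= 400 (after 2 factors)
= 8000 (after 3 factors)
= 160000 (after 4 factors)
= 3200000 (after 5 factors)
= 3200000

3200000


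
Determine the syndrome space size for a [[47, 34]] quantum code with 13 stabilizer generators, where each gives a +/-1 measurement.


Each stabilizer generator gives a binary (+1 or -1) measurement outcome.
With 13 independent generators:
Total syndromes = 2^13
= 8192

8192


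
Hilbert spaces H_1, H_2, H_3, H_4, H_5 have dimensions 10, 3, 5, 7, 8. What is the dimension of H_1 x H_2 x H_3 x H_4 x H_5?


dim(H_1 x H_2 x H_3 x H_4 x H_5) = 10 * 3 * 5 * 7 * 8
= 30 * 5 * 7 * 8
= 150 * 7 * 8
= 1050 * 8
= 8400

8400


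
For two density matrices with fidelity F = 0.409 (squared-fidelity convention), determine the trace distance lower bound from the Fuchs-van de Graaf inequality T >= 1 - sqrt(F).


Fuchs-van de Graaf (squared-fidelity convention): 1 - sqrt(F) <= T <= sqrt(1 - F).
Lower bound: T >= 1 - sqrt(F)
sqrt(F) = sqrt(0.409) = 0.6395
T >= 1 - 0.6395
T >= 0.3605

0.3605


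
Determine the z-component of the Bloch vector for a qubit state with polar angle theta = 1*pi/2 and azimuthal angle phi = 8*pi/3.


theta = 1.5708, phi = 8.3776
r_z = cos(theta) = 0.0000

0.0000


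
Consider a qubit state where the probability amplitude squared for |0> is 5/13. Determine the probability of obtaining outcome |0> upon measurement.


|alpha|^2 = 5/13 = 0.3846
|beta|^2 = 1 - 5/13 = 8/13 = 0.6154
P(|0>) = |alpha|^2 = 0.3846

0.3846


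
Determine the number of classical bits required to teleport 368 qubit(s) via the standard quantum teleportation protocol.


Quantum teleportation requires 2 classical bits per qubit teleported.
368 qubit(s) -> 2 * 368 = 736 classical bits

736


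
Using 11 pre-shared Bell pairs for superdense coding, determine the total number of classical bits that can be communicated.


Superdense coding allows 2 classical bits per shared entangled pair.
11 pair(s) -> 2 * 11 = 22 classical bits

22


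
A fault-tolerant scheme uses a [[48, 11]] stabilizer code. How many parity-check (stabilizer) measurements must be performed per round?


For an [[n,k]] stabilizer code:
Number of stabilizer generators = n - k
= 48 - 11
= 37

37


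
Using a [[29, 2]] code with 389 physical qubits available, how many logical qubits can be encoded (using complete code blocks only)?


Each code block uses 29 physical qubits for 2 logical qubit(s).
Number of complete blocks = floor(389 / 29) = 13
Logical qubits = 13 * 2
= 26

26


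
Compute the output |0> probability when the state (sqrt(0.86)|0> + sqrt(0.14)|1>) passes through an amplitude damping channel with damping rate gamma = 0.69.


For amplitude damping with parameter gamma on state sqrt(a)|0> + sqrt(b)|1>:
alpha^2 = 0.86, beta^2 = 0.14
P(|0>) = alpha^2 + gamma * beta^2
= 0.86 + 0.69 * 0.14
= 0.86 + 0.0966
= 0.9566

0.9566


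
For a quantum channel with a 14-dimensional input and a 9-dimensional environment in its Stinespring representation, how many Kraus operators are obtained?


Tracing out the environment in an orthonormal basis {|i>_E} gives Kraus operators K_i = <i|_E U |0>_E.
Number of Kraus operators = dim(H_env) = d_env
= 9

9


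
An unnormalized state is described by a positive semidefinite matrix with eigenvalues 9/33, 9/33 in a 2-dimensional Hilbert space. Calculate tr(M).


tr(M) = sum of eigenvalues
= 9/33 + 9/33
= 18/33
= 0.5455

0.5455


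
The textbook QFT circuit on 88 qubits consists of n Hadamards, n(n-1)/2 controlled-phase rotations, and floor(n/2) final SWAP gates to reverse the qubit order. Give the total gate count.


Hadamard gates: 88
Controlled rotations: n*(n-1)/2 = 88*87/2 = 3828
SWAP gates: floor(n/2) = floor(88/2) = 44
Total = 88 + 3828 + 44
= 3960

3960


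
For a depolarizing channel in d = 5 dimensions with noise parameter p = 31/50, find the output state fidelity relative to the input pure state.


F = (1-p) + p/d
= (1 - 0.6200) + 0.6200/5
= 0.3800 + 0.1240
= 0.5040

0.5040


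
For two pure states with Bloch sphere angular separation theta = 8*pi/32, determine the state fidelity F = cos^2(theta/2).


For states separated by angle theta on Bloch sphere:
F = cos^2(theta/2)
theta = 8*pi/32 = 0.7854
theta/2 = 0.3927
cos(theta/2) = 0.9239
F = 0.8536

0.8536


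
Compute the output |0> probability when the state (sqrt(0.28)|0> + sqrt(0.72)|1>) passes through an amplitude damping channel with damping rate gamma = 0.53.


For amplitude damping with parameter gamma on state sqrt(a)|0> + sqrt(b)|1>:
alpha^2 = 0.28, beta^2 = 0.72
P(|0>) = alpha^2 + gamma * beta^2
= 0.28 + 0.53 * 0.72
= 0.28 + 0.3816
= 0.6616

0.6616


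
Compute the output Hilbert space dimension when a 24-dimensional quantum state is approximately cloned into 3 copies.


Output space = H^(tensor 3) where dim(H) = 24
dim = 24^3
= 576 (after 2 factors)
= 13824 (after 3 factors)
= 13824

13824


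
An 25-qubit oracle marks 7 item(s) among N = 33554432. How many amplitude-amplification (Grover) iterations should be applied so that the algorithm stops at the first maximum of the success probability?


After j Grover iterations the success probability is P(j) = sin^2((2j+1)*theta), where sin(theta) = sqrt(k/N).
N = 2^25 = 33554432, k = 7
sin(theta) = sqrt(k/N) = 0.0004567452865
theta = arcsin(sqrt(k/N)) = 0.0004567453024 rad
P(j) reaches its first maximum when (2j+1)*theta is as close as possible to pi/2, i.e. j = round(pi/(4*theta) - 1/2).
pi/(4*theta) - 1/2 = 1719.0539
(For comparison, the common estimate pi/4 * sqrt(N/k) = 1719.5540; the exact maximiser is used here.)
Optimal iterations = 1719

1719


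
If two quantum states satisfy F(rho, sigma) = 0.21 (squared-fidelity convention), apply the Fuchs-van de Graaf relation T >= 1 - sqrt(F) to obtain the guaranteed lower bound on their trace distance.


Fuchs-van de Graaf (squared-fidelity convention): 1 - sqrt(F) <= T <= sqrt(1 - F).
Lower bound: T >= 1 - sqrt(F)
sqrt(F) = sqrt(0.21) = 0.4583
T >= 1 - 0.4583
T >= 0.5417

0.5417


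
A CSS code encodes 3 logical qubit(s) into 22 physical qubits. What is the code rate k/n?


Code rate R = k/n
= 3/22
= 0.1364

0.1364


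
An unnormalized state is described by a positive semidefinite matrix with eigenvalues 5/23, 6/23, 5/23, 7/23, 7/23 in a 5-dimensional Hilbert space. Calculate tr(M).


tr(M) = sum of eigenvalues
= 5/23 + 6/23 + 5/23 + 7/23 + 7/23
= 30/23
= 1.3043

1.3043


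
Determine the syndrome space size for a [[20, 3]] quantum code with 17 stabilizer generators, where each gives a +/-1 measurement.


Each stabilizer generator gives a binary (+1 or -1) measurement outcome.
With 17 independent generators:
Total syndromes = 2^17
= 131072

131072


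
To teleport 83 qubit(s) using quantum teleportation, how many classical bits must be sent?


Quantum teleportation requires 2 classical bits per qubit teleported.
83 qubit(s) -> 2 * 83 = 166 classical bits

166


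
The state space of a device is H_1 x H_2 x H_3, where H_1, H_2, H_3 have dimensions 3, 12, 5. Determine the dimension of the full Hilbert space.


dim(H_1 x H_2 x H_3) = 3 * 12 * 5
= 36 * 5
= 180

180


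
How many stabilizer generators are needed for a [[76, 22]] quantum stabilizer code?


For an [[n,k]] stabilizer code:
Number of stabilizer generators = n - k
= 76 - 22
= 54

54


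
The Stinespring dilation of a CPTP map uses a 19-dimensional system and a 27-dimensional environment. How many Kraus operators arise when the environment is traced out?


Tracing out the environment in an orthonormal basis {|i>_E} gives Kraus operators K_i = <i|_E U |0>_E.
Number of Kraus operators = dim(H_env) = d_env
= 27

27


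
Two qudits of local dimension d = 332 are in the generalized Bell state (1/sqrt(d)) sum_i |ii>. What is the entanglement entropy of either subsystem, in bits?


For a maximally entangled state in d x d:
S = log2(d) = log2(332)
= 8.3750

8.3750


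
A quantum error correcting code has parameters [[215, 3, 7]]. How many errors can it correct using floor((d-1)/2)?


Code parameters: [[215, 3, 7]], distance d = 7.
Number of correctable errors = floor((d-1)/2)
= floor((7 - 1)/2)
= floor(6/2)
= 3

3


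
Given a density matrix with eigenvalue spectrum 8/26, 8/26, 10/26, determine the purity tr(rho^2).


tr(rho^2) = sum of eigenvalues squared
= (8/26)^2 + (8/26)^2 + (10/26)^2
= (64 + 64 + 100) / 676
= 228/676
= 0.3373

0.3373


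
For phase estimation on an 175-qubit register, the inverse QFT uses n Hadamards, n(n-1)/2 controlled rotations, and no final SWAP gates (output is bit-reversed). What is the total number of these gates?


Hadamard gates: 175
Controlled rotations: n*(n-1)/2 = 175*174/2 = 15225
SWAP gates: 0 (omitted)
Total = 175 + 15225
= 15400

15400


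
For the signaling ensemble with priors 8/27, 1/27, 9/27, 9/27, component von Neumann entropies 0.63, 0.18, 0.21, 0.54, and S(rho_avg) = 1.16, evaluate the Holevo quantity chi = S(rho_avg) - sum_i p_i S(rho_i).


chi = S(rho) - sum_i p_i * S(rho_i)
Weighted entropy = 8/27 * 0.63 + 1/27 * 0.18 + 9/27 * 0.21 + 9/27 * 0.54
= 0.4433
chi = 1.16 - 0.4433
= 0.7167

0.7167


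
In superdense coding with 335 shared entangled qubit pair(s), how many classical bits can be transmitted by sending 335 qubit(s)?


Superdense coding allows 2 classical bits per shared entangled pair.
335 pair(s) -> 2 * 335 = 670 classical bits

670


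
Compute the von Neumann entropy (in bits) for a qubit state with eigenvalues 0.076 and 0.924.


S = -p*log2(p) - (1-p)*log2(1-p)
p = 0.0760, 1-p = 0.9240
= -0.0760 * log2(0.0760) - 0.9240 * log2(0.9240)
= -(-0.2826) - (-0.1054)
= 0.3879

0.3879


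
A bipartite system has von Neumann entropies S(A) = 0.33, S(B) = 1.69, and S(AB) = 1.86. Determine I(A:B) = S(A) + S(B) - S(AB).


I(A:B) = S(A) + S(B) - S(AB)
= 0.33 + 1.69 - 1.86
= 0.1600

0.1600


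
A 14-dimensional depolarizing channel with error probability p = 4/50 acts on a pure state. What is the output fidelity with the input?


F = (1-p) + p/d
= (1 - 0.0800) + 0.0800/14
= 0.9200 + 0.0057
= 0.9257

0.9257


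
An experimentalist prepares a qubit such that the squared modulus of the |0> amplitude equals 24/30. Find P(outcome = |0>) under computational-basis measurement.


|alpha|^2 = 24/30 = 0.8000
|beta|^2 = 1 - 24/30 = 6/30 = 0.2000
P(|0>) = |alpha|^2 = 0.8000

0.8000


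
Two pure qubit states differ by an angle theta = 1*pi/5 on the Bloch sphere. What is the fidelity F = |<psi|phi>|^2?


For states separated by angle theta on Bloch sphere:
F = cos^2(theta/2)
theta = 1*pi/5 = 0.6283
theta/2 = 0.3142
cos(theta/2) = 0.9511
F = 0.9045

0.9045


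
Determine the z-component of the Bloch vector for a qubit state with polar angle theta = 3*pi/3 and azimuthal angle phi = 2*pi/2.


theta = 3.1416, phi = 3.1416
r_z = cos(theta) = -1.0000

-1.0000


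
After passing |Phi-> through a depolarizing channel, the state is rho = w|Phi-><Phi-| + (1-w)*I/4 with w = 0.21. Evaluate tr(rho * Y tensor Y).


|Phi-> = (|00> - |11>)/sqrt(2)
For the pure Bell state, <Y_A Y_B> = +1 (Bell-state Pauli correlator).
The maximally-mixed part I/4 has tr(I/4 * P tensor P) = 0 for any traceless Pauli P.
So <Y_A Y_B>_rho = w * (+1) + (1 - w) * 0
= 0.21 * (+1)
= 0.2100

0.2100


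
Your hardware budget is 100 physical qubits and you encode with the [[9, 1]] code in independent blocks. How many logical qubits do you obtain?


Each code block uses 9 physical qubits for 1 logical qubit(s).
Number of complete blocks = floor(100 / 9) = 11
Logical qubits = 11 * 1
= 11

11


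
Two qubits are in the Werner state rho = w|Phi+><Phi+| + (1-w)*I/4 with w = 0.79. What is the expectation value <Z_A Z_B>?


|Phi+> = (|00> + |11>)/sqrt(2)
For the pure Bell state, <Z_A Z_B> = +1 (Bell-state Pauli correlator).
The maximally-mixed part I/4 has tr(I/4 * P tensor P) = 0 for any traceless Pauli P.
So <Z_A Z_B>_rho = w * (+1) + (1 - w) * 0
= 0.79 * (+1)
= 0.7900

0.7900


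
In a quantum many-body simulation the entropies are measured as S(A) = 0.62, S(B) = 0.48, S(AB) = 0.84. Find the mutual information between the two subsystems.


I(A:B) = S(A) + S(B) - S(AB)
= 0.62 + 0.48 - 0.84
= 0.2600

0.2600


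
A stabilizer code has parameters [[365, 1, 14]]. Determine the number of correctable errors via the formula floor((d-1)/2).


Code parameters: [[365, 1, 14]], distance d = 14.
Number of correctable errors = floor((d-1)/2)
= floor((14 - 1)/2)
= floor(13/2)
= 6

6


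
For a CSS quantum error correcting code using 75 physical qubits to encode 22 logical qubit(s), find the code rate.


Code rate R = k/n
= 22/75
= 0.2933

0.2933


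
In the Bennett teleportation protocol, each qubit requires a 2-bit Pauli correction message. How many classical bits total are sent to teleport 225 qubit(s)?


Quantum teleportation requires 2 classical bits per qubit teleported.
225 qubit(s) -> 2 * 225 = 450 classical bits

450


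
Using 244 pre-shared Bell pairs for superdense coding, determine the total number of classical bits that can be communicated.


Superdense coding allows 2 classical bits per shared entangled pair.
244 pair(s) -> 2 * 244 = 488 classical bits

488


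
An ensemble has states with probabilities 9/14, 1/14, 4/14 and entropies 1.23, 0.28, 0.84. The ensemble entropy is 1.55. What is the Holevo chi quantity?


chi = S(rho) - sum_i p_i * S(rho_i)
Weighted entropy = 9/14 * 1.23 + 1/14 * 0.28 + 4/14 * 0.84
= 1.0507
chi = 1.55 - 1.0507
= 0.4993

0.4993


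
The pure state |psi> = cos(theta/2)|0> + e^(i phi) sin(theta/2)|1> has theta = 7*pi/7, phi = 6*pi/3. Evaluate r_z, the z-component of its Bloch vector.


theta = 3.1416, phi = 6.2832
r_z = cos(theta) = -1.0000

-1.0000


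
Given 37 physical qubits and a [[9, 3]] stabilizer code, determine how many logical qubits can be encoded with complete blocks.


Each code block uses 9 physical qubits for 3 logical qubit(s).
Number of complete blocks = floor(37 / 9) = 4
Logical qubits = 4 * 3
= 12

12


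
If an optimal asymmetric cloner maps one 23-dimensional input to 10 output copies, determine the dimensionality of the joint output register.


Output space = H^(tensor 10) where dim(H) = 23
dim = 23^10
= 529 (after 2 factors)
= 12167 (after 3 factors)
= 279841 (after 4 factors)
= 6436343 (after 5 factors)
= 148035889 (after 6 factors)
= 3404825447 (after 7 factors)
= 78310985281 (after 8 factors)
= 1801152661463 (after 9 factors)
= 41426511213649 (after 10 factors)
= 41426511213649

41426511213649


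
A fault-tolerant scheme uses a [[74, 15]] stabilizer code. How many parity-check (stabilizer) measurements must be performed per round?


For an [[n,k]] stabilizer code:
Number of stabilizer generators = n - k
= 74 - 15
= 59

59


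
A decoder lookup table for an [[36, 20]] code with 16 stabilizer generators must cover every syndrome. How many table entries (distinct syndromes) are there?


Each stabilizer generator gives a binary (+1 or -1) measurement outcome.
With 16 independent generators:
Total syndromes = 2^16
= 65536

65536


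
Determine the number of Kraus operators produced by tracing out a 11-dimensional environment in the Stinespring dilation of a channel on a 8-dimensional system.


Tracing out the environment in an orthonormal basis {|i>_E} gives Kraus operators K_i = <i|_E U |0>_E.
Number of Kraus operators = dim(H_env) = d_env
= 11

11


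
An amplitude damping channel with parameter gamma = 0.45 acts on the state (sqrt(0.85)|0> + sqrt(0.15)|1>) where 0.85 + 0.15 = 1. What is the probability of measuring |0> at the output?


For amplitude damping with parameter gamma on state sqrt(a)|0> + sqrt(b)|1>:
alpha^2 = 0.85, beta^2 = 0.15
P(|0>) = alpha^2 + gamma * beta^2
= 0.85 + 0.45 * 0.15
= 0.85 + 0.0675
= 0.9175

0.9175


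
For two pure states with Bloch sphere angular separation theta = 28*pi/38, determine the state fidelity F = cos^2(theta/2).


For states separated by angle theta on Bloch sphere:
F = cos^2(theta/2)
theta = 28*pi/38 = 2.3149
theta/2 = 1.1574
cos(theta/2) = 0.4017
F = 0.1614

0.1614


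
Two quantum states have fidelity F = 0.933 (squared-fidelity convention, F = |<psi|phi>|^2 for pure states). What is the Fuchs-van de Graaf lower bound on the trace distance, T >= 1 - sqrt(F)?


Fuchs-van de Graaf (squared-fidelity convention): 1 - sqrt(F) <= T <= sqrt(1 - F).
Lower bound: T >= 1 - sqrt(F)
sqrt(F) = sqrt(0.933) = 0.9659
T >= 1 - 0.9659
T >= 0.0341

0.0341


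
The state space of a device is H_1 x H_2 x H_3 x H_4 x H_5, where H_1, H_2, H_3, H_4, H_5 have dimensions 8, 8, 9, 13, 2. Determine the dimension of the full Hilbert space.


dim(H_1 x H_2 x H_3 x H_4 x H_5) = 8 * 8 * 9 * 13 * 2
= 64 * 9 * 13 * 2
= 576 * 13 * 2
= 7488 * 2
= 14976

14976


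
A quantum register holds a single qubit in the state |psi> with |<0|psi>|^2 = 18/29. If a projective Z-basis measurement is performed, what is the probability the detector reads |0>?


|alpha|^2 = 18/29 = 0.6207
|beta|^2 = 1 - 18/29 = 11/29 = 0.3793
P(|0>) = |alpha|^2 = 0.6207

0.6207


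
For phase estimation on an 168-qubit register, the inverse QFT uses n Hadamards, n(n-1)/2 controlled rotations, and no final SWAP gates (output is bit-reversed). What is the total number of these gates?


Hadamard gates: 168
Controlled rotations: n*(n-1)/2 = 168*167/2 = 14028
SWAP gates: 0 (omitted)
Total = 168 + 14028
= 14196

14196


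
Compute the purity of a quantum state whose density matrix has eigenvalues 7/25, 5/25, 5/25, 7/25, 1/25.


tr(rho^2) = sum of eigenvalues squared
= (7/25)^2 + (5/25)^2 + (5/25)^2 + (7/25)^2 + (1/25)^2
= (49 + 25 + 25 + 49 + 1) / 625
= 149/625
= 0.2384

0.2384


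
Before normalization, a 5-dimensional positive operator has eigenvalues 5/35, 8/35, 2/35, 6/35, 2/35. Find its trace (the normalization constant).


tr(M) = sum of eigenvalues
= 5/35 + 8/35 + 2/35 + 6/35 + 2/35
= 23/35
= 0.6571

0.6571


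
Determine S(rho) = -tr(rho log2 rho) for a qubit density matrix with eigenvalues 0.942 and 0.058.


S = -p*log2(p) - (1-p)*log2(1-p)
p = 0.9420, 1-p = 0.0580
= -0.9420 * log2(0.9420) - 0.0580 * log2(0.0580)
= -(-0.0812) - (-0.2383)
= 0.3195

0.3195


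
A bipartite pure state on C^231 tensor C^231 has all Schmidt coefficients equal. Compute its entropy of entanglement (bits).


For a maximally entangled state in d x d:
S = log2(d) = log2(231)
= 7.8517

7.8517


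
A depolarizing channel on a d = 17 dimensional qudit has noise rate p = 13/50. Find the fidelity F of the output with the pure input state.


F = (1-p) + p/d
= (1 - 0.2600) + 0.2600/17
= 0.7400 + 0.0153
= 0.7553

0.7553


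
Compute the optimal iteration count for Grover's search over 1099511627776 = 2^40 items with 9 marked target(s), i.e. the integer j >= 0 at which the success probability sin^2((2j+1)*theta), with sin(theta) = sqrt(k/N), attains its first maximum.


After j Grover iterations the success probability is P(j) = sin^2((2j+1)*theta), where sin(theta) = sqrt(k/N).
N = 2^40 = 1099511627776, k = 9
sin(theta) = sqrt(k/N) = 2.861022949e-06
theta = arcsin(sqrt(k/N)) = 2.861022949e-06 rad
P(j) reaches its first maximum when (2j+1)*theta is as close as possible to pi/2, i.e. j = round(pi/(4*theta) - 1/2).
pi/(4*theta) - 1/2 = 274516.0549
(For comparison, the common estimate pi/4 * sqrt(N/k) = 274516.5549; the exact maximiser is used here.)
Optimal iterations = 274516

274516


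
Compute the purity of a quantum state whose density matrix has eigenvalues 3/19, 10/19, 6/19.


tr(rho^2) = sum of eigenvalues squared
= (3/19)^2 + (10/19)^2 + (6/19)^2
= (9 + 100 + 36) / 361
= 145/361
= 0.4017

0.4017


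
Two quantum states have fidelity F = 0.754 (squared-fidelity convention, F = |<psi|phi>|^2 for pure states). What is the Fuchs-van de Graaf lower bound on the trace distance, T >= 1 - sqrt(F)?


Fuchs-van de Graaf (squared-fidelity convention): 1 - sqrt(F) <= T <= sqrt(1 - F).
Lower bound: T >= 1 - sqrt(F)
sqrt(F) = sqrt(0.754) = 0.8683
T >= 1 - 0.8683
T >= 0.1317

0.1317


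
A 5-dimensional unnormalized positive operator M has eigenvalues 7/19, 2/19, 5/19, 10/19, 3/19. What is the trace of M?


tr(M) = sum of eigenvalues
= 7/19 + 2/19 + 5/19 + 10/19 + 3/19
= 27/19
= 1.4211

1.4211


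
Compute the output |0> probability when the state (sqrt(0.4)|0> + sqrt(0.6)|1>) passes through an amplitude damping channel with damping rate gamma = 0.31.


For amplitude damping with parameter gamma on state sqrt(a)|0> + sqrt(b)|1>:
alpha^2 = 0.4, beta^2 = 0.6
P(|0>) = alpha^2 + gamma * beta^2
= 0.4 + 0.31 * 0.6
= 0.4 + 0.1860
= 0.5860

0.5860


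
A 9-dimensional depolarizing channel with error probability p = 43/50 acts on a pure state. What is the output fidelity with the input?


F = (1-p) + p/d
= (1 - 0.8600) + 0.8600/9
= 0.1400 + 0.0956
= 0.2356

0.2356


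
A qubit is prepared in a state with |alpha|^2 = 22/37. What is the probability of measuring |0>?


|alpha|^2 = 22/37 = 0.5946
|beta|^2 = 1 - 22/37 = 15/37 = 0.4054
P(|0>) = |alpha|^2 = 0.5946

0.5946


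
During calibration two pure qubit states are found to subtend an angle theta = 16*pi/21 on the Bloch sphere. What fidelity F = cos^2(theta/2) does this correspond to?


For states separated by angle theta on Bloch sphere:
F = cos^2(theta/2)
theta = 16*pi/21 = 2.3936
theta/2 = 1.1968
cos(theta/2) = 0.3653
F = 0.1335

0.1335


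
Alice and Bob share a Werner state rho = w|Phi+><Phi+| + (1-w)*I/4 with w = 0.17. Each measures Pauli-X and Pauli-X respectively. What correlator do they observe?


|Phi+> = (|00> + |11>)/sqrt(2)
For the pure Bell state, <X_A X_B> = +1 (Bell-state Pauli correlator).
The maximally-mixed part I/4 has tr(I/4 * P tensor P) = 0 for any traceless Pauli P.
So <X_A X_B>_rho = w * (+1) + (1 - w) * 0
= 0.17 * (+1)
= 0.1700

0.1700


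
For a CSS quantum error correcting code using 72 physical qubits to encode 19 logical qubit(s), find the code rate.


Code rate R = k/n
= 19/72
= 0.2639

0.2639


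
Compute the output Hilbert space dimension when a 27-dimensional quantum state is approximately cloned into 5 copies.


Output space = H^(tensor 5) where dim(H) = 27
dim = 27^5
= 729 (after 2 factors)
= 19683 (after 3 factors)
= 531441 (after 4 factors)
= 14348907 (after 5 factors)
= 14348907

14348907


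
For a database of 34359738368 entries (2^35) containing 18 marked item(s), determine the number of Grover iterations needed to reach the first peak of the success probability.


After j Grover iterations the success probability is P(j) = sin^2((2j+1)*theta), where sin(theta) = sqrt(k/N).
N = 2^35 = 34359738368, k = 18
sin(theta) = sqrt(k/N) = 2.288818359e-05
theta = arcsin(sqrt(k/N)) = 2.28881836e-05 rad
P(j) reaches its first maximum when (2j+1)*theta is as close as possible to pi/2, i.e. j = round(pi/(4*theta) - 1/2).
pi/(4*theta) - 1/2 = 34314.0694
(For comparison, the common estimate pi/4 * sqrt(N/k) = 34314.5694; the exact maximiser is used here.)
Optimal iterations = 34314

34314


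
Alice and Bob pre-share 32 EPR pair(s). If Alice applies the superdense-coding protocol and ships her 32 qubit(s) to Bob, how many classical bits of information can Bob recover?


Superdense coding allows 2 classical bits per shared entangled pair.
32 pair(s) -> 2 * 32 = 64 classical bits

64


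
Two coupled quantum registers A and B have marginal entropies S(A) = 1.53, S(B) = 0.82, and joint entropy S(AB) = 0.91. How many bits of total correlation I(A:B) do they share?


I(A:B) = S(A) + S(B) - S(AB)
= 1.53 + 0.82 - 0.91
= 1.4400

1.4400


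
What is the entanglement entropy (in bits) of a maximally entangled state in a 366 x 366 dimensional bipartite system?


For a maximally entangled state in d x d:
S = log2(d) = log2(366)
= 8.5157

8.5157


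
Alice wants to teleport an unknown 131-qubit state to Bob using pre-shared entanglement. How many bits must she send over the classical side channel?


Quantum teleportation requires 2 classical bits per qubit teleported.
131 qubit(s) -> 2 * 131 = 262 classical bits

262


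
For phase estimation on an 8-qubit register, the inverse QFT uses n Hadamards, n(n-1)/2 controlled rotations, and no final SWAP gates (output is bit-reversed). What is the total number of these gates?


Hadamard gates: 8
Controlled rotations: n*(n-1)/2 = 8*7/2 = 28
SWAP gates: 0 (omitted)
Total = 8 + 28
= 36

36


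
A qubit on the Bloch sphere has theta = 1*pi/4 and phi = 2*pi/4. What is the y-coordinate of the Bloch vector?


theta = 0.7854, phi = 1.5708
r_y = sin(theta)*sin(phi) = 0.7071 * 1.0000
r_y = 0.7071

0.7071


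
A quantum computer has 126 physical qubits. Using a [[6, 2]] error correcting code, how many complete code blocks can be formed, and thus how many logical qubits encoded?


Each code block uses 6 physical qubits for 2 logical qubit(s).
Number of complete blocks = floor(126 / 6) = 21
Logical qubits = 21 * 2
= 42

42


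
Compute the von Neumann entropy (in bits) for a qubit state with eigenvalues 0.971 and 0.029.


S = -p*log2(p) - (1-p)*log2(1-p)
p = 0.9710, 1-p = 0.0290
= -0.9710 * log2(0.9710) - 0.0290 * log2(0.0290)
= -(-0.0412) - (-0.1481)
= 0.1894

0.1894


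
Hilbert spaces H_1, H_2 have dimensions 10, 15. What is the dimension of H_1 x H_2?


dim(H_1 x H_2) = 10 * 15
= 150

150


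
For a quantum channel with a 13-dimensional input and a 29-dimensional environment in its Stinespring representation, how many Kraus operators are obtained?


Tracing out the environment in an orthonormal basis {|i>_E} gives Kraus operators K_i = <i|_E U |0>_E.
Number of Kraus operators = dim(H_env) = d_env
= 29

29


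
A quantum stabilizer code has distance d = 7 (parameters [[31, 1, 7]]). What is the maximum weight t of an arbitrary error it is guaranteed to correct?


Code parameters: [[31, 1, 7]], distance d = 7.
Number of correctable errors = floor((d-1)/2)
= floor((7 - 1)/2)
= floor(6/2)
= 3

3


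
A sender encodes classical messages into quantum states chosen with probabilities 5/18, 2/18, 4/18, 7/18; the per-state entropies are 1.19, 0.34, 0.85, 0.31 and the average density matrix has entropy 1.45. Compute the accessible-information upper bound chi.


chi = S(rho) - sum_i p_i * S(rho_i)
Weighted entropy = 5/18 * 1.19 + 2/18 * 0.34 + 4/18 * 0.85 + 7/18 * 0.31
= 0.6778
chi = 1.45 - 0.6778
= 0.7722

0.7722


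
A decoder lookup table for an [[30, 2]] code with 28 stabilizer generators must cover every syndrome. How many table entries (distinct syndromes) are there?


Each stabilizer generator gives a binary (+1 or -1) measurement outcome.
With 28 independent generators:
Total syndromes = 2^28
= 268435456

268435456


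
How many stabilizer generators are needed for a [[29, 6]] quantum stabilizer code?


For an [[n,k]] stabilizer code:
Number of stabilizer generators = n - k
= 29 - 6
= 23

23


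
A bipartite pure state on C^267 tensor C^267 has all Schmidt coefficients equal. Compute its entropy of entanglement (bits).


For a maximally entangled state in d x d:
S = log2(d) = log2(267)
= 8.0607

8.0607


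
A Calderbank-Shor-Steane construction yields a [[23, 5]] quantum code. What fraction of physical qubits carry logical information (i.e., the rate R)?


Code rate R = k/n
= 5/23
= 0.2174

0.2174


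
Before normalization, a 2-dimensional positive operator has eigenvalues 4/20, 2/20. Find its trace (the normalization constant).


tr(M) = sum of eigenvalues
= 4/20 + 2/20
= 6/20
= 0.3000

0.3000


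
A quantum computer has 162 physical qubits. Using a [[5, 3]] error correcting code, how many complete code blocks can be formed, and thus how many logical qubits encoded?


Each code block uses 5 physical qubits for 3 logical qubit(s).
Number of complete blocks = floor(162 / 5) = 32
Logical qubits = 32 * 3
= 96

96


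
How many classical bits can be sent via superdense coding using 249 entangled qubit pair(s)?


Superdense coding allows 2 classical bits per shared entangled pair.
249 pair(s) -> 2 * 249 = 498 classical bits

498


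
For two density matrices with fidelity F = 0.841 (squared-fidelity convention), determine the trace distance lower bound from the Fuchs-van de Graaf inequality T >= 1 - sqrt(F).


Fuchs-van de Graaf (squared-fidelity convention): 1 - sqrt(F) <= T <= sqrt(1 - F).
Lower bound: T >= 1 - sqrt(F)
sqrt(F) = sqrt(0.841) = 0.9171
T >= 1 - 0.9171
T >= 0.0829

0.0829


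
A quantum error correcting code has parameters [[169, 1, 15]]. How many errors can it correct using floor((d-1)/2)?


Code parameters: [[169, 1, 15]], distance d = 15.
Number of correctable errors = floor((d-1)/2)
= floor((15 - 1)/2)
= floor(14/2)
= 7

7


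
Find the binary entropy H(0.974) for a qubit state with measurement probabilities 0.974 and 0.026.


S = -p*log2(p) - (1-p)*log2(1-p)
p = 0.9740, 1-p = 0.0260
= -0.9740 * log2(0.9740) - 0.0260 * log2(0.0260)
= -(-0.0370) - (-0.1369)
= 0.1739

0.1739


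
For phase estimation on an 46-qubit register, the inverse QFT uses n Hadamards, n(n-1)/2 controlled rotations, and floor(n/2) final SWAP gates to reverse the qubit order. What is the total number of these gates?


Hadamard gates: 46
Controlled rotations: n*(n-1)/2 = 46*45/2 = 1035
SWAP gates: floor(n/2) = floor(46/2) = 23
Total = 46 + 1035 + 23
= 1104

1104


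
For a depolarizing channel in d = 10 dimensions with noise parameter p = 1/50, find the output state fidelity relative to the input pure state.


F = (1-p) + p/d
= (1 - 0.0200) + 0.0200/10
= 0.9800 + 0.0020
= 0.9820

0.9820


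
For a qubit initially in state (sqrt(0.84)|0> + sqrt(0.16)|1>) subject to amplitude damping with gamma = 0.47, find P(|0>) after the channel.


For amplitude damping with parameter gamma on state sqrt(a)|0> + sqrt(b)|1>:
alpha^2 = 0.84, beta^2 = 0.16
P(|0>) = alpha^2 + gamma * beta^2
= 0.84 + 0.47 * 0.16
= 0.84 + 0.0752
= 0.9152

0.9152


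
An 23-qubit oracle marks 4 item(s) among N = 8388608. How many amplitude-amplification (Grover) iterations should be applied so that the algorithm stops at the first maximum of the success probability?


After j Grover iterations the success probability is P(j) = sin^2((2j+1)*theta), where sin(theta) = sqrt(k/N).
N = 2^23 = 8388608, k = 4
sin(theta) = sqrt(k/N) = 0.000690533966
theta = arcsin(sqrt(k/N)) = 0.0006905340209 rad
P(j) reaches its first maximum when (2j+1)*theta is as close as possible to pi/2, i.e. j = round(pi/(4*theta) - 1/2).
pi/(4*theta) - 1/2 = 1136.8779
(For comparison, the common estimate pi/4 * sqrt(N/k) = 1137.3780; the exact maximiser is used here.)
Optimal iterations = 1137

1137


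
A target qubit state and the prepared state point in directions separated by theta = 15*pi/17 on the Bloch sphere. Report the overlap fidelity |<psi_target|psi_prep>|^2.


For states separated by angle theta on Bloch sphere:
F = cos^2(theta/2)
theta = 15*pi/17 = 2.7720
theta/2 = 1.3860
cos(theta/2) = 0.1837
F = 0.0338

0.0338


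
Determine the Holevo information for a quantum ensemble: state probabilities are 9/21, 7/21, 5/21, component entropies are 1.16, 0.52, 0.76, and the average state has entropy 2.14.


chi = S(rho) - sum_i p_i * S(rho_i)
Weighted entropy = 9/21 * 1.16 + 7/21 * 0.52 + 5/21 * 0.76
= 0.8514
chi = 2.14 - 0.8514
= 1.2886

1.2886


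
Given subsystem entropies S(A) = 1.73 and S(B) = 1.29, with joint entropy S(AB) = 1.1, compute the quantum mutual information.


I(A:B) = S(A) + S(B) - S(AB)
= 1.73 + 1.29 - 1.1
= 1.9200

1.9200


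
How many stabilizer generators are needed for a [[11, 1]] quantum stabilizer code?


For an [[n,k]] stabilizer code:
Number of stabilizer generators = n - k
= 11 - 1
= 10

10


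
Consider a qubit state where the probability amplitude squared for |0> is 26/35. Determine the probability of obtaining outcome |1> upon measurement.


|alpha|^2 = 26/35 = 0.7429
|beta|^2 = 1 - 26/35 = 9/35 = 0.2571
P(|1>) = |beta|^2 = 0.2571

0.2571


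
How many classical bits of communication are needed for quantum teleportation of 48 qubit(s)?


Quantum teleportation requires 2 classical bits per qubit teleported.
48 qubit(s) -> 2 * 48 = 96 classical bits

96


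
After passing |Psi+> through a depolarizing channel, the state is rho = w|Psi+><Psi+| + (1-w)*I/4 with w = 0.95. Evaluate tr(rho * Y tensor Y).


|Psi+> = (|01> + |10>)/sqrt(2)
For the pure Bell state, <Y_A Y_B> = +1 (Bell-state Pauli correlator).
The maximally-mixed part I/4 has tr(I/4 * P tensor P) = 0 for any traceless Pauli P.
So <Y_A Y_B>_rho = w * (+1) + (1 - w) * 0
= 0.95 * (+1)
= 0.9500

0.9500


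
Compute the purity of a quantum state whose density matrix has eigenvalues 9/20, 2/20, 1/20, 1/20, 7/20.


tr(rho^2) = sum of eigenvalues squared
= (9/20)^2 + (2/20)^2 + (1/20)^2 + (1/20)^2 + (7/20)^2
= (81 + 4 + 1 + 1 + 49) / 400
= 136/400
= 0.3400

0.3400


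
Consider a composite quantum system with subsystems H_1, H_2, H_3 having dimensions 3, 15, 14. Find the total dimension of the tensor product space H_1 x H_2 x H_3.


dim(H_1 x H_2 x H_3) = 3 * 15 * 14
= 45 * 14
= 630

630


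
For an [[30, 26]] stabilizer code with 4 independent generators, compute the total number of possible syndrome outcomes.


Each stabilizer generator gives a binary (+1 or -1) measurement outcome.
With 4 independent generators:
Total syndromes = 2^4
= 16

16


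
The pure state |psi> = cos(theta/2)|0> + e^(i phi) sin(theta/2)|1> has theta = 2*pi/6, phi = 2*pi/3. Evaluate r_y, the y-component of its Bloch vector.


theta = 1.0472, phi = 2.0944
r_y = sin(theta)*sin(phi) = 0.8660 * 0.8660
r_y = 0.7500

0.7500


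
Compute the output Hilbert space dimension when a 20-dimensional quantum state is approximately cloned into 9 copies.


Output space = H^(tensor 9) where dim(H) = 20
dim = 20^9
= 400 (after 2 factors)
= 8000 (after 3 factors)
= 160000 (after 4 factors)
= 3200000 (after 5 factors)
= 64000000 (after 6 factors)
= 1280000000 (after 7 factors)
= 25600000000 (after 8 factors)
= 512000000000 (after 9 factors)
= 512000000000

512000000000


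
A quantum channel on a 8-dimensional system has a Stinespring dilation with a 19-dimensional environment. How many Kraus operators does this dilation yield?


Tracing out the environment in an orthonormal basis {|i>_E} gives Kraus operators K_i = <i|_E U |0>_E.
Number of Kraus operators = dim(H_env) = d_env
= 19

19


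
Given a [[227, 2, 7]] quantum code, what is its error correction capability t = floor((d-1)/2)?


Code parameters: [[227, 2, 7]], distance d = 7.
Number of correctable errors = floor((d-1)/2)
= floor((7 - 1)/2)
= floor(6/2)
= 3

3


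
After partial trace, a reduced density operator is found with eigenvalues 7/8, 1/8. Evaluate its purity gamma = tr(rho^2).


tr(rho^2) = sum of eigenvalues squared
= (7/8)^2 + (1/8)^2
= (49 + 1) / 64
= 50/64
= 0.7812

0.7812


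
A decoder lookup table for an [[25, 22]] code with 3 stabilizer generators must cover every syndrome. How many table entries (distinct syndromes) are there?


Each stabilizer generator gives a binary (+1 or -1) measurement outcome.
With 3 independent generators:
Total syndromes = 2^3
= 8

8


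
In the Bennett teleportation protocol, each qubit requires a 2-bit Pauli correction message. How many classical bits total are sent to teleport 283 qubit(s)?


Quantum teleportation requires 2 classical bits per qubit teleported.
283 qubit(s) -> 2 * 283 = 566 classical bits

566


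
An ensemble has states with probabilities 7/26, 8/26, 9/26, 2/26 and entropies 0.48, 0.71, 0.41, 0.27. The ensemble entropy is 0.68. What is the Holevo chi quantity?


chi = S(rho) - sum_i p_i * S(rho_i)
Weighted entropy = 7/26 * 0.48 + 8/26 * 0.71 + 9/26 * 0.41 + 2/26 * 0.27
= 0.5104
chi = 0.68 - 0.5104
= 0.1696

0.1696


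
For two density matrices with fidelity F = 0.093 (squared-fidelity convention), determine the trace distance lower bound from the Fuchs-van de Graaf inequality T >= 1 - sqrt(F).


Fuchs-van de Graaf (squared-fidelity convention): 1 - sqrt(F) <= T <= sqrt(1 - F).
Lower bound: T >= 1 - sqrt(F)
sqrt(F) = sqrt(0.093) = 0.3050
T >= 1 - 0.3050
T >= 0.6950

0.6950


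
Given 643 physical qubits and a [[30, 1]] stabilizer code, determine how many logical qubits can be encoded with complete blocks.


Each code block uses 30 physical qubits for 1 logical qubit(s).
Number of complete blocks = floor(643 / 30) = 21
Logical qubits = 21 * 1
= 21

21


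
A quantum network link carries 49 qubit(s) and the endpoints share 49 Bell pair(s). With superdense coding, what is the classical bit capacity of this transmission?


Superdense coding allows 2 classical bits per shared entangled pair.
49 pair(s) -> 2 * 49 = 98 classical bits

98


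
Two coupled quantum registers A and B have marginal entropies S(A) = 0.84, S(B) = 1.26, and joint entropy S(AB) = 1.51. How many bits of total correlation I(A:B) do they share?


I(A:B) = S(A) + S(B) - S(AB)
= 0.84 + 1.26 - 1.51
= 0.5900

0.5900


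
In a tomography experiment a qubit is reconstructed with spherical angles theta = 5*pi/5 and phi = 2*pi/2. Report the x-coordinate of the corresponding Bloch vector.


theta = 3.1416, phi = 3.1416
r_x = sin(theta)*cos(phi) = 0.0000 * -1.0000
r_x = 0.0000

0.0000


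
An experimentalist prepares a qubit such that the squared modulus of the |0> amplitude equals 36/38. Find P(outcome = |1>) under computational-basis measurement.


|alpha|^2 = 36/38 = 0.9474
|beta|^2 = 1 - 36/38 = 2/38 = 0.0526
P(|1>) = |beta|^2 = 0.0526

0.0526


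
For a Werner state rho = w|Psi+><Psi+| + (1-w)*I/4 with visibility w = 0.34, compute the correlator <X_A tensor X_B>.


|Psi+> = (|01> + |10>)/sqrt(2)
For the pure Bell state, <X_A X_B> = +1 (Bell-state Pauli correlator).
The maximally-mixed part I/4 has tr(I/4 * P tensor P) = 0 for any traceless Pauli P.
So <X_A X_B>_rho = w * (+1) + (1 - w) * 0
= 0.34 * (+1)
= 0.3400

0.3400


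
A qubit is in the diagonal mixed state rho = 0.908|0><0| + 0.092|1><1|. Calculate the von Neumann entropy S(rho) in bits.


S = -p*log2(p) - (1-p)*log2(1-p)
p = 0.9080, 1-p = 0.0920
= -0.9080 * log2(0.9080) - 0.0920 * log2(0.0920)
= -(-0.1264) - (-0.3167)
= 0.4431

0.4431


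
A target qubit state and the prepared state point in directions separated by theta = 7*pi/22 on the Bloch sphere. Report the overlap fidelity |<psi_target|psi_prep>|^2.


For states separated by angle theta on Bloch sphere:
F = cos^2(theta/2)
theta = 7*pi/22 = 0.9996
theta/2 = 0.4998
cos(theta/2) = 0.8777
F = 0.7703

0.7703


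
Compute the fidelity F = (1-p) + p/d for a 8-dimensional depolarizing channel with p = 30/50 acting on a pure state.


F = (1-p) + p/d
= (1 - 0.6000) + 0.6000/8
= 0.4000 + 0.0750
= 0.4750

0.4750


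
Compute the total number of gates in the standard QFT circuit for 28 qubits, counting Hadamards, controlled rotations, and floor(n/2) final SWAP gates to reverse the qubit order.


Hadamard gates: 28
Controlled rotations: n*(n-1)/2 = 28*27/2 = 378
SWAP gates: floor(n/2) = floor(28/2) = 14
Total = 28 + 378 + 14
= 420

420


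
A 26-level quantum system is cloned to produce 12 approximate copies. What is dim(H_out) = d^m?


Output space = H^(tensor 12) where dim(H) = 26
dim = 26^12
= 676 (after 2 factors)
= 17576 (after 3 factors)
= 456976 (after 4 factors)
= 11881376 (after 5 factors)
= 308915776 (after 6 factors)
= 8031810176 (after 7 factors)
= 208827064576 (after 8 factors)
= 5429503678976 (after 9 factors)
= 141167095653376 (after 10 factors)
= 3670344486987776 (after 11 factors)
= 95428956661682176 (after 12 factors)
= 95428956661682176

95428956661682176
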